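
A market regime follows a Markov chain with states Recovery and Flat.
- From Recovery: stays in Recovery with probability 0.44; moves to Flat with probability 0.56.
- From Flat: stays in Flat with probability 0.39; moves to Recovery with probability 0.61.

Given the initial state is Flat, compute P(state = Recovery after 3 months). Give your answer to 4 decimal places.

Propagate the distribution vector 3 months from Flat.
After 0 months: (0.0000, 1.0000)
After 1 month: (0.6100, 0.3900)
After 2 months: (0.5063, 0.4937)
After 3 months: (0.5239, 0.4761)
P(in Recovery after 3 months) = 0.5239

0.5239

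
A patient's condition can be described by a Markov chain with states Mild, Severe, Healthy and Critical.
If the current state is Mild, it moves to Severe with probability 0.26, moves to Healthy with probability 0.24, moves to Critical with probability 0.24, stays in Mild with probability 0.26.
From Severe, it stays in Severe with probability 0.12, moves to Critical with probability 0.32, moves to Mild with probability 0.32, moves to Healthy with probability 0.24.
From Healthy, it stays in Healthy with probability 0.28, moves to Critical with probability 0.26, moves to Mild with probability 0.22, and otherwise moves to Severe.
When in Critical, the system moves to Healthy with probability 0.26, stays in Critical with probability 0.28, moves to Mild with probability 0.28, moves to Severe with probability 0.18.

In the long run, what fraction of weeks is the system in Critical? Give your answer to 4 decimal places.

Let the stationary distribution be π with π = πP and π_1 + π_2 + π_3 + π_4 = 1.
π_1 = 0.26·π_1 + 0.32·π_2 + 0.22·π_3 + 0.28·π_4
π_2 = 0.26·π_1 + 0.12·π_2 + 0.24·π_3 + 0.18·π_4
π_3 = 0.24·π_1 + 0.24·π_2 + 0.28·π_3 + 0.26·π_4
Solving with the normalization constraint gives π = (0.2675, 0.2045, 0.2557, 0.2724).
So the stationary probability of Critical is 0.2724.

0.2724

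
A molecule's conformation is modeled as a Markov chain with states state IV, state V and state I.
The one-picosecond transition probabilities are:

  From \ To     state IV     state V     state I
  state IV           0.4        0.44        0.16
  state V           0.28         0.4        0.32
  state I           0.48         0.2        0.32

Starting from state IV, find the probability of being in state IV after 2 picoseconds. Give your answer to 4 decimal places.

0.3600

Sum over the intermediate state after 1 picosecond:
P = P(state IV→state IV)·P(state IV→state IV) + P(state IV→state V)·P(state V→state IV) + P(state IV→state I)·P(state I→state IV)
  = 0.4×0.4 + 0.44×0.28 + 0.16×0.48
  = 0.1600 + 0.1232 + 0.0768 = 0.3600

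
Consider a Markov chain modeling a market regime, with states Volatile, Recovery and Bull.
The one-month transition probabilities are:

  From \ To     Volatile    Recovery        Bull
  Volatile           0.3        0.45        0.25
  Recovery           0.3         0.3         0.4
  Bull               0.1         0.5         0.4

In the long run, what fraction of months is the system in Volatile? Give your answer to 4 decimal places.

Let the stationary distribution be π with π = πP and π_1 + π_2 + π_3 = 1.
π_1 = 0.3·π_1 + 0.3·π_2 + 0.1·π_3
π_2 = 0.45·π_1 + 0.3·π_2 + 0.5·π_3
Solving with the normalization constraint gives π = (0.2268, 0.4072, 0.3660).
So the stationary probability of Volatile is 0.2268.

0.2268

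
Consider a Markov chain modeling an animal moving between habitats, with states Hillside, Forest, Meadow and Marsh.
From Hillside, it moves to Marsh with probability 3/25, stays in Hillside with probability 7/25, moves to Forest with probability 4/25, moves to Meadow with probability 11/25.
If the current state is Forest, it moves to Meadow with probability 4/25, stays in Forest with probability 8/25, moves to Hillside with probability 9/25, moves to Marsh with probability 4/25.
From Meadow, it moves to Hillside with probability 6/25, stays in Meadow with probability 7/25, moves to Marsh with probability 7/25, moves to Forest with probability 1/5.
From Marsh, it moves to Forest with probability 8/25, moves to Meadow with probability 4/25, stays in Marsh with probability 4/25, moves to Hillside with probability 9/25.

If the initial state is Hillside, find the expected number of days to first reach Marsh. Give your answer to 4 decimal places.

Let t(s) be the expected number of days to first reach Marsh from state s, with t(Marsh) = 0. Conditioning on the first day:
t(Hillside) = 1 + 0.28·t(Hillside) + 0.16·t(Forest) + 0.44·t(Meadow)
t(Forest) = 1 + 0.36·t(Hillside) + 0.32·t(Forest) + 0.16·t(Meadow)
t(Meadow) = 1 + 0.24·t(Hillside) + 0.2·t(Forest) + 0.28·t(Meadow)
Solving: t(Hillside) = 5.5257, t(Forest) = 5.5167, t(Meadow) = 4.7632.
Expected days from Hillside to Marsh: 5.5257.

5.5257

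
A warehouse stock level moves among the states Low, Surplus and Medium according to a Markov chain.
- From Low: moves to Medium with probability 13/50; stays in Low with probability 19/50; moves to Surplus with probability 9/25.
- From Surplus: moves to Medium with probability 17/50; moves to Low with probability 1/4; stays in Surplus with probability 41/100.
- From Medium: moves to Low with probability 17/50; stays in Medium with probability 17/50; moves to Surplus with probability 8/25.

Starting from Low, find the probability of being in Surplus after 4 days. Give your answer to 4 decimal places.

0.3657

Propagate the distribution vector 4 days from Low.
After 0 days: (1.0000, 0.0000, 0.0000)
After 1 day: (0.3800, 0.3600, 0.2600)
After 2 days: (0.3228, 0.3676, 0.3096)
After 3 days: (0.3198, 0.3660, 0.3142)
After 4 days: (0.3199, 0.3657, 0.3144)
P(in Surplus after 4 days) = 0.3657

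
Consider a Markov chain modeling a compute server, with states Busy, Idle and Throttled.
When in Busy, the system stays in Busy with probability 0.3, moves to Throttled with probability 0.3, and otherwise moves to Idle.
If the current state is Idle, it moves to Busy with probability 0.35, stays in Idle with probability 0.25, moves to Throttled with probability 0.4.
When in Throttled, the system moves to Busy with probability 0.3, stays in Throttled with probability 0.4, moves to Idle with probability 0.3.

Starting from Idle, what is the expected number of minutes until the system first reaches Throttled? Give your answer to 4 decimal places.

2.7273

Let t(s) be the expected number of minutes to first reach Throttled from state s, with t(Throttled) = 0. Conditioning on the first minute:
t(Busy) = 1 + 0.3·t(Busy) + 0.4·t(Idle)
t(Idle) = 1 + 0.35·t(Busy) + 0.25·t(Idle)
Solving: t(Busy) = 2.9870, t(Idle) = 2.7273.
Expected minutes from Idle to Throttled: 2.7273.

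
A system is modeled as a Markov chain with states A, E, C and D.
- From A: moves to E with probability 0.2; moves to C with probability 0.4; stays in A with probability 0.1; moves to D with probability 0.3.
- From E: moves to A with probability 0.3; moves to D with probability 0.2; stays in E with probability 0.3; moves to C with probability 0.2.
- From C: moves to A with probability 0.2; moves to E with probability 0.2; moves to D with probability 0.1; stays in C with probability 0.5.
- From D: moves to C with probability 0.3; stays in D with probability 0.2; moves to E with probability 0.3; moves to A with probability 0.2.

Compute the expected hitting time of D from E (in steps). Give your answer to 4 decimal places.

5.3416

Let t(s) be the expected number of steps to first reach D from state s, with t(D) = 0. Conditioning on the first step:
t(A) = 1 + 0.1·t(A) + 0.2·t(E) + 0.4·t(C)
t(E) = 1 + 0.3·t(A) + 0.3·t(E) + 0.2·t(C)
t(C) = 1 + 0.2·t(A) + 0.2·t(E) + 0.5·t(C)
Solving: t(A) = 5.0311, t(E) = 5.3416, t(C) = 6.1491.
Expected steps from E to D: 5.3416.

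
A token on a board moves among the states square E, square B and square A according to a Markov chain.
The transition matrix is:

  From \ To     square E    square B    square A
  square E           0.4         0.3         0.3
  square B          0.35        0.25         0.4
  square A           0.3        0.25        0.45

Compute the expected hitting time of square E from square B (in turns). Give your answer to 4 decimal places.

Let t(s) be the expected number of turns to first reach square E from state s, with t(square E) = 0. Conditioning on the first turn:
t(square B) = 1 + 0.25·t(square B) + 0.4·t(square A)
t(square A) = 1 + 0.25·t(square B) + 0.45·t(square A)
Solving: t(square B) = 3.0400, t(square A) = 3.2000.
Expected turns from square B to square E: 3.0400.

3.0400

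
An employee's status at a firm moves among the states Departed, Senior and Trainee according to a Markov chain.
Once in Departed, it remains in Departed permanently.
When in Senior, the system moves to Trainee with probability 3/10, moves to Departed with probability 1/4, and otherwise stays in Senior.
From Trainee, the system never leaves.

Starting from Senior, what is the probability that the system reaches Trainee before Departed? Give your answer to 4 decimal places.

0.5455

Let h(s) be the probability of absorption at Trainee starting from transient state s. Then h(Trainee) = 1 and h(Departed) = 0. By first-step analysis:
h(Senior) = 0.25·0 + 0.45·h(Senior) + 0.3·1
Solving: h(Senior) = 0.5455.
Starting from Senior, the probability is 0.5455.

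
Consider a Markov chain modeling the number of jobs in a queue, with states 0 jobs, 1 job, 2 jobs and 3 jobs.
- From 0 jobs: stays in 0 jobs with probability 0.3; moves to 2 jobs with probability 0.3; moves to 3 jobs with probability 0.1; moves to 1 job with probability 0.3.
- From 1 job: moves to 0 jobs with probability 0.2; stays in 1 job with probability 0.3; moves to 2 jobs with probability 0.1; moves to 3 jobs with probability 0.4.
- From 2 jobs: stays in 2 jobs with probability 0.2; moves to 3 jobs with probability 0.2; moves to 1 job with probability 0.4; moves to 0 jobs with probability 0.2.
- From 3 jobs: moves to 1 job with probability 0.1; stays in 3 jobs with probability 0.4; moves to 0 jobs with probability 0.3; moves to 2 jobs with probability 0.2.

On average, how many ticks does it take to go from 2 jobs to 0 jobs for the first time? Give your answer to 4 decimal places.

Let t(s) be the expected number of ticks to first reach 0 jobs from state s, with t(0 jobs) = 0. Conditioning on the first tick:
t(1 job) = 1 + 0.3·t(1 job) + 0.1·t(2 jobs) + 0.4·t(3 jobs)
t(2 jobs) = 1 + 0.4·t(1 job) + 0.2·t(2 jobs) + 0.2·t(3 jobs)
t(3 jobs) = 1 + 0.1·t(1 job) + 0.2·t(2 jobs) + 0.4·t(3 jobs)
Solving: t(1 job) = 4.2202, t(2 jobs) = 4.3119, t(3 jobs) = 3.8073.
Expected ticks from 2 jobs to 0 jobs: 4.3119.

4.3119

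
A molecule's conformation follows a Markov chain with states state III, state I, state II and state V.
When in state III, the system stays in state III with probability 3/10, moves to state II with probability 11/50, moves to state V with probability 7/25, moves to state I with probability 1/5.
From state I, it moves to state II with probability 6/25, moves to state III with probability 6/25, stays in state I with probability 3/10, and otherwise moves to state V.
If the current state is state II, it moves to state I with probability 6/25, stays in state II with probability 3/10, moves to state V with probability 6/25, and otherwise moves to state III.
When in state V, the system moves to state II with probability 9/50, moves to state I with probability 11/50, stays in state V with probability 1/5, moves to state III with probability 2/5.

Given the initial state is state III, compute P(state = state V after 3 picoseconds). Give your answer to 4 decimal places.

0.2378

Propagate the distribution vector 3 picoseconds from state III.
After 0 picoseconds: (1.0000, 0.0000, 0.0000, 0.0000)
After 1 picosecond: (0.3000, 0.2000, 0.2200, 0.2800)
After 2 picoseconds: (0.2984, 0.2344, 0.2304, 0.2368)
After 3 picoseconds: (0.2912, 0.2374, 0.2336, 0.2378)
P(in state V after 3 picoseconds) = 0.2378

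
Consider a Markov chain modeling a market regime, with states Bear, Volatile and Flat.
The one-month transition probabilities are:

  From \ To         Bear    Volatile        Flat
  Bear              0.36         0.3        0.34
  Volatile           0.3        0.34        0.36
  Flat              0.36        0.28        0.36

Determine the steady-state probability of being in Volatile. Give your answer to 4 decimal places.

Let the stationary distribution be π with π = πP and π_1 + π_2 + π_3 = 1.
π_1 = 0.36·π_1 + 0.3·π_2 + 0.36·π_3
π_2 = 0.3·π_1 + 0.34·π_2 + 0.28·π_3
Solving with the normalization constraint gives π = (0.3417, 0.3051, 0.3532).
So the stationary probability of Volatile is 0.3051.

0.3051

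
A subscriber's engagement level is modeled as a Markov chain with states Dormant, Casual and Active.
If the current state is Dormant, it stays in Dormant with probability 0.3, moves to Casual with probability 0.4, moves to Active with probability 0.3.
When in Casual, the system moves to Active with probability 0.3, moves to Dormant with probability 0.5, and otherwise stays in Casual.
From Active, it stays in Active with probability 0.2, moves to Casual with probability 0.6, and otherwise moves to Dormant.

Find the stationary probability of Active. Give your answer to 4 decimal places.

0.2727

Let the stationary distribution be π with π = πP and π_1 + π_2 + π_3 = 1.
π_1 = 0.3·π_1 + 0.5·π_2 + 0.2·π_3
π_2 = 0.4·π_1 + 0.2·π_2 + 0.6·π_3
Solving with the normalization constraint gives π = (0.3485, 0.3788, 0.2727).
So the stationary probability of Active is 0.2727.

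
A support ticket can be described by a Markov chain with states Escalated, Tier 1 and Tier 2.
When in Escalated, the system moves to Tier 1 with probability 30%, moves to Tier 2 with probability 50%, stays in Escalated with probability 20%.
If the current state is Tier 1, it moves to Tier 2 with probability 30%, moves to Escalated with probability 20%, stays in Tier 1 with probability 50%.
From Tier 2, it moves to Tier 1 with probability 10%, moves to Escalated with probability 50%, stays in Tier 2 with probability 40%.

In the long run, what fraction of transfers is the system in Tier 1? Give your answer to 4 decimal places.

0.2738

Let the stationary distribution be π with π = πP and π_1 + π_2 + π_3 = 1.
π_1 = 0.2·π_1 + 0.2·π_2 + 0.5·π_3
π_2 = 0.3·π_1 + 0.5·π_2 + 0.1·π_3
Solving with the normalization constraint gives π = (0.3214, 0.2738, 0.4048).
So the stationary probability of Tier 1 is 0.2738.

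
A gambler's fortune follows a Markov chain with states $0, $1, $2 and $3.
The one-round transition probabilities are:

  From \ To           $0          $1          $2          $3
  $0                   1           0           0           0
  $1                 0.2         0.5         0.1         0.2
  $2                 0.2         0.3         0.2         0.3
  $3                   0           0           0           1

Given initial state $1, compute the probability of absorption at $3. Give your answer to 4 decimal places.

Let h(s) be the probability of absorption at $3 starting from transient state s. Then h($3) = 1 and h($0) = 0. By first-step analysis:
h($1) = 0.2·0 + 0.5·h($1) + 0.1·h($2) + 0.2·1
h($2) = 0.2·0 + 0.3·h($1) + 0.2·h($2) + 0.3·1
Solving: h($1) = 0.5135, h($2) = 0.5676.
Starting from $1, the probability is 0.5135.

0.5135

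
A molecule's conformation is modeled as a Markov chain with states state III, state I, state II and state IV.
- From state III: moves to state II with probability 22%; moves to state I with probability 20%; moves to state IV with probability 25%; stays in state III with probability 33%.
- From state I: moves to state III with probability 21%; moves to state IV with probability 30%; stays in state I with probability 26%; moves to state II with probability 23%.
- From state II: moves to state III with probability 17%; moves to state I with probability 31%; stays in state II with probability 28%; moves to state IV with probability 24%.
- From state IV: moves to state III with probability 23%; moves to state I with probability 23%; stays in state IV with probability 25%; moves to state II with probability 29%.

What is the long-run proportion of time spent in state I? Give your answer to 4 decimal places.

0.2510

Let the stationary distribution be π with π = πP and π_1 + π_2 + π_3 + π_4 = 1.
π_1 = 0.33·π_1 + 0.21·π_2 + 0.17·π_3 + 0.23·π_4
π_2 = 0.2·π_1 + 0.26·π_2 + 0.31·π_3 + 0.23·π_4
π_3 = 0.22·π_1 + 0.23·π_2 + 0.28·π_3 + 0.29·π_4
Solving with the normalization constraint gives π = (0.2329, 0.2510, 0.2561, 0.2600).
So the stationary probability of state I is 0.2510.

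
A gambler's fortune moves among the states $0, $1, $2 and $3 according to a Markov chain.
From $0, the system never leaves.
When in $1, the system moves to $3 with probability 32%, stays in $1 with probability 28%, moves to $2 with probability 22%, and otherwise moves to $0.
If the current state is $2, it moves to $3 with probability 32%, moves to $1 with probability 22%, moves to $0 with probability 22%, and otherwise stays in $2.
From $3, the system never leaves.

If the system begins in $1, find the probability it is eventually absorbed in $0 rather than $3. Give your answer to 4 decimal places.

0.3713

Let h(s) be the probability of absorption at $0 starting from transient state s. Then h($0) = 1 and h($3) = 0. By first-step analysis:
h($1) = 0.18·1 + 0.28·h($1) + 0.22·h($2) + 0.32·0
h($2) = 0.22·1 + 0.22·h($1) + 0.24·h($2) + 0.32·0
Solving: h($1) = 0.3713, h($2) = 0.3970.
Starting from $1, the probability is 0.3713.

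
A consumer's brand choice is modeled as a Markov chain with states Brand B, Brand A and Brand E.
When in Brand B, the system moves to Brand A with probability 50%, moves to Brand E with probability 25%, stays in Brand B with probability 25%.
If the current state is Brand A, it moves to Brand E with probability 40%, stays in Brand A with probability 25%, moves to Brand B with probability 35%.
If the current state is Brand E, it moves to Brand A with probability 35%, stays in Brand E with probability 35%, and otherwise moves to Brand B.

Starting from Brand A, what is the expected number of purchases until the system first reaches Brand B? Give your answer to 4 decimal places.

Let t(s) be the expected number of purchases to first reach Brand B from state s, with t(Brand B) = 0. Conditioning on the first purchase:
t(Brand A) = 1 + 0.25·t(Brand A) + 0.4·t(Brand E)
t(Brand E) = 1 + 0.35·t(Brand A) + 0.35·t(Brand E)
Solving: t(Brand A) = 3.0216, t(Brand E) = 3.1655.
Expected purchases from Brand A to Brand B: 3.0216.

3.0216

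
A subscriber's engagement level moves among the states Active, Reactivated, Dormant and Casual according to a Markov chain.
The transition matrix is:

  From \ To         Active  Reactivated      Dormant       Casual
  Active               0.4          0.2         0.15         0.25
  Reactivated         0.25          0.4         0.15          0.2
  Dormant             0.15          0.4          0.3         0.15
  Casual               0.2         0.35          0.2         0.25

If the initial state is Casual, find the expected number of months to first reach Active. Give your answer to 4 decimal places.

4.7872

Let t(s) be the expected number of months to first reach Active from state s, with t(Active) = 0. Conditioning on the first month:
t(Reactivated) = 1 + 0.4·t(Reactivated) + 0.15·t(Dormant) + 0.2·t(Casual)
t(Dormant) = 1 + 0.4·t(Reactivated) + 0.3·t(Dormant) + 0.15·t(Casual)
t(Casual) = 1 + 0.35·t(Reactivated) + 0.2·t(Dormant) + 0.25·t(Casual)
Solving: t(Reactivated) = 4.5220, t(Dormant) = 5.0384, t(Casual) = 4.7872.
Expected months from Casual to Active: 4.7872.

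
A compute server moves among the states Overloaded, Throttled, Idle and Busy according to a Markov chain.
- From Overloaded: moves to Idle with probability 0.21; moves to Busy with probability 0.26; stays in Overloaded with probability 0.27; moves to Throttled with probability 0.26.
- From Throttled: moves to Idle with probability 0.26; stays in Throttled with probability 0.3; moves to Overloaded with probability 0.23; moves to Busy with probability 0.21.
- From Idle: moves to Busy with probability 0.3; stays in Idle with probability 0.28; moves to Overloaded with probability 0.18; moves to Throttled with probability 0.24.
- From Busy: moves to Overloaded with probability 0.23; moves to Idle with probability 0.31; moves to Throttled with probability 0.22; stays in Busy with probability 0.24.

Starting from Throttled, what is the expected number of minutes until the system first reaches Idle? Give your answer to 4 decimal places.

3.8541

Let t(s) be the expected number of minutes to first reach Idle from state s, with t(Idle) = 0. Conditioning on the first minute:
t(Overloaded) = 1 + 0.27·t(Overloaded) + 0.26·t(Throttled) + 0.26·t(Busy)
t(Throttled) = 1 + 0.23·t(Overloaded) + 0.3·t(Throttled) + 0.21·t(Busy)
t(Busy) = 1 + 0.23·t(Overloaded) + 0.22·t(Throttled) + 0.24·t(Busy)
Solving: t(Overloaded) = 4.0445, t(Throttled) = 3.8541, t(Busy) = 3.6554.
Expected minutes from Throttled to Idle: 3.8541.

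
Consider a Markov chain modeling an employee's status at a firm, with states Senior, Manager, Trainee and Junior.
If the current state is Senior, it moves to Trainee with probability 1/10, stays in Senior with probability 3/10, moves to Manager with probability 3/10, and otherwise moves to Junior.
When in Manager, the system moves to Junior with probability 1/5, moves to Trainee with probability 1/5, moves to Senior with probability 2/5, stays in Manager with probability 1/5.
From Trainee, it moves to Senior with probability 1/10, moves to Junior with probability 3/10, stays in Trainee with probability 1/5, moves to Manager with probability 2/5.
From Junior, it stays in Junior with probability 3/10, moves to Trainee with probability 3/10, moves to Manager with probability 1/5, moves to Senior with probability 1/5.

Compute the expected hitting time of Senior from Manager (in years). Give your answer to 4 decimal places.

3.5317

Let t(s) be the expected number of years to first reach Senior from state s, with t(Senior) = 0. Conditioning on the first year:
t(Manager) = 1 + 0.2·t(Manager) + 0.2·t(Trainee) + 0.2·t(Junior)
t(Trainee) = 1 + 0.4·t(Manager) + 0.2·t(Trainee) + 0.3·t(Junior)
t(Junior) = 1 + 0.2·t(Manager) + 0.3·t(Trainee) + 0.3·t(Junior)
Solving: t(Manager) = 3.5317, t(Trainee) = 4.6825, t(Junior) = 4.4444.
Expected years from Manager to Senior: 3.5317.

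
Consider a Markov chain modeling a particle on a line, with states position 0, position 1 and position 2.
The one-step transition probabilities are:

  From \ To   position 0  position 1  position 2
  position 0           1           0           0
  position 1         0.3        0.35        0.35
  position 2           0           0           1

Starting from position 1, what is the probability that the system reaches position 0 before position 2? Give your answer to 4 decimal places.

0.4615

Let h(s) be the probability of absorption at position 0 starting from transient state s. Then h(position 0) = 1 and h(position 2) = 0. By first-step analysis:
h(position 1) = 0.3·1 + 0.35·h(position 1) + 0.35·0
Solving: h(position 1) = 0.4615.
Starting from position 1, the probability is 0.4615.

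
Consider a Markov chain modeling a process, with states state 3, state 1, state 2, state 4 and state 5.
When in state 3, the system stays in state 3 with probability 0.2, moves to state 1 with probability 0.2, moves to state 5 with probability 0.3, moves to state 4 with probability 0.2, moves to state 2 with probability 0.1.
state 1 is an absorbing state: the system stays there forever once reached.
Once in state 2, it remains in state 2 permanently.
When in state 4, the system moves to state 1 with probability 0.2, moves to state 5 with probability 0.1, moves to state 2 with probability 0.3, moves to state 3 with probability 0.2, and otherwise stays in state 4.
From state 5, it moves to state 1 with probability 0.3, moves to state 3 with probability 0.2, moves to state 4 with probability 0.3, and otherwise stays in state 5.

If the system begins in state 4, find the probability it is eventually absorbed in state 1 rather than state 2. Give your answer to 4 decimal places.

0.5026

Let h(s) be the probability of absorption at state 1 starting from transient state s. Then h(state 1) = 1 and h(state 2) = 0. By first-step analysis:
h(state 3) = 0.2·h(state 3) + 0.2·1 + 0.1·0 + 0.2·h(state 4) + 0.3·h(state 5)
h(state 4) = 0.2·h(state 3) + 0.2·1 + 0.3·0 + 0.2·h(state 4) + 0.1·h(state 5)
h(state 5) = 0.2·h(state 3) + 0.3·1 + 0.3·h(state 4) + 0.2·h(state 5)
Solving: h(state 3) = 0.6477, h(state 4) = 0.5026, h(state 5) = 0.7254.
Starting from state 4, the probability is 0.5026.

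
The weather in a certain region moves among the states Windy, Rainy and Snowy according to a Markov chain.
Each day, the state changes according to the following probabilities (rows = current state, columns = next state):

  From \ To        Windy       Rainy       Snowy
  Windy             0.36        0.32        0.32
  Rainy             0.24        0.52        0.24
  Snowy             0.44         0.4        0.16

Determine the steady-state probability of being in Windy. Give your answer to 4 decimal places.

0.3288

Let the stationary distribution be π with π = πP and π_1 + π_2 + π_3 = 1.
π_1 = 0.36·π_1 + 0.24·π_2 + 0.44·π_3
π_2 = 0.32·π_1 + 0.52·π_2 + 0.4·π_3
Solving with the normalization constraint gives π = (0.3288, 0.4247, 0.2466).
So the stationary probability of Windy is 0.3288.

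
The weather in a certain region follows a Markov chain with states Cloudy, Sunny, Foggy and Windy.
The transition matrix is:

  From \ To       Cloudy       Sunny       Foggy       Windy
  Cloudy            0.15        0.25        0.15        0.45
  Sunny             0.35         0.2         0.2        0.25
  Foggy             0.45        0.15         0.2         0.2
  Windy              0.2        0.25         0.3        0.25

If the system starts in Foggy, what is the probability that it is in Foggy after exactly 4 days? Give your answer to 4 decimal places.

Propagate the distribution vector 4 days from Foggy.
After 0 days: (0.0000, 0.0000, 1.0000, 0.0000)
After 1 day: (0.4500, 0.1500, 0.2000, 0.2000)
After 2 days: (0.2500, 0.2225, 0.1975, 0.3300)
After 3 days: (0.2703, 0.2191, 0.2205, 0.2901)
After 4 days: (0.2745, 0.2170, 0.2155, 0.2930)
P(in Foggy after 4 days) = 0.2155

0.2155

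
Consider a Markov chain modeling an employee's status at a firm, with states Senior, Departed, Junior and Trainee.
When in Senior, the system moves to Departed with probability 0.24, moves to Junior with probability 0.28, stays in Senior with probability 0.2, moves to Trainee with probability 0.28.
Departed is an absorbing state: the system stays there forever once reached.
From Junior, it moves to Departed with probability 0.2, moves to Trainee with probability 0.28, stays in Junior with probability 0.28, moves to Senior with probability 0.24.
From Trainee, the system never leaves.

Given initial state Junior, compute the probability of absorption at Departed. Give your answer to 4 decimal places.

Let h(s) be the probability of absorption at Departed starting from transient state s. Then h(Departed) = 1 and h(Trainee) = 0. By first-step analysis:
h(Senior) = 0.2·h(Senior) + 0.24·1 + 0.28·h(Junior) + 0.28·0
h(Junior) = 0.24·h(Senior) + 0.2·1 + 0.28·h(Junior) + 0.28·0
Solving: h(Senior) = 0.4497, h(Junior) = 0.4277.
Starting from Junior, the probability is 0.4277.

0.4277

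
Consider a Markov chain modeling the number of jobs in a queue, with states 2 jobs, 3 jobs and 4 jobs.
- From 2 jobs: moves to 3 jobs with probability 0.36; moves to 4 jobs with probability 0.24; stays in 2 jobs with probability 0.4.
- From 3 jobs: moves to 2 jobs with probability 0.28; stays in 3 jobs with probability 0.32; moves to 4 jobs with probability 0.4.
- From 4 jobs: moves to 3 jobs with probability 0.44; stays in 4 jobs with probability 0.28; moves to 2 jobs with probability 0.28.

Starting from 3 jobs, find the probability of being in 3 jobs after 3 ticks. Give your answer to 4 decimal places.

Propagate the distribution vector 3 ticks from 3 jobs.
After 0 ticks: (0.0000, 1.0000, 0.0000)
After 1 tick: (0.2800, 0.3200, 0.4000)
After 2 ticks: (0.3136, 0.3792, 0.3072)
After 3 ticks: (0.3176, 0.3694, 0.3130)
P(in 3 jobs after 3 ticks) = 0.3694

0.3694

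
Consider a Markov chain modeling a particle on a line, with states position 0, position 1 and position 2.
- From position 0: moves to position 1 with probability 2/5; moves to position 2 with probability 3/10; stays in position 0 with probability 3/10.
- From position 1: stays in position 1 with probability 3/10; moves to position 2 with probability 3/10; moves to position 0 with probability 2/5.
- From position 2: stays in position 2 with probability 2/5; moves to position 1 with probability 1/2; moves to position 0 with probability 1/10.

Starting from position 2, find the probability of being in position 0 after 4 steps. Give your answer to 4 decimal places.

0.2727

Propagate the distribution vector 4 steps from position 2.
After 0 steps: (0.0000, 0.0000, 1.0000)
After 1 step: (0.1000, 0.5000, 0.4000)
After 2 steps: (0.2700, 0.3900, 0.3400)
After 3 steps: (0.2710, 0.3950, 0.3340)
After 4 steps: (0.2727, 0.3939, 0.3334)
P(in position 0 after 4 steps) = 0.2727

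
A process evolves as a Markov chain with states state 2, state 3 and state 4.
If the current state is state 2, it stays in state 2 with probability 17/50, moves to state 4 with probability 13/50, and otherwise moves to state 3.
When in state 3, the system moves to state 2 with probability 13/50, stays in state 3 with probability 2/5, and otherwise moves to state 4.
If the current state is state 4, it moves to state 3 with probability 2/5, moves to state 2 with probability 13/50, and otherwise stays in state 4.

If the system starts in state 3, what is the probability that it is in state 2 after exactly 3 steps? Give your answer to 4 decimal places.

0.2825

Propagate the distribution vector 3 steps from state 3.
After 0 steps: (0.0000, 1.0000, 0.0000)
After 1 step: (0.2600, 0.4000, 0.3400)
After 2 steps: (0.2808, 0.4000, 0.3192)
After 3 steps: (0.2825, 0.4000, 0.3175)
P(in state 2 after 3 steps) = 0.2825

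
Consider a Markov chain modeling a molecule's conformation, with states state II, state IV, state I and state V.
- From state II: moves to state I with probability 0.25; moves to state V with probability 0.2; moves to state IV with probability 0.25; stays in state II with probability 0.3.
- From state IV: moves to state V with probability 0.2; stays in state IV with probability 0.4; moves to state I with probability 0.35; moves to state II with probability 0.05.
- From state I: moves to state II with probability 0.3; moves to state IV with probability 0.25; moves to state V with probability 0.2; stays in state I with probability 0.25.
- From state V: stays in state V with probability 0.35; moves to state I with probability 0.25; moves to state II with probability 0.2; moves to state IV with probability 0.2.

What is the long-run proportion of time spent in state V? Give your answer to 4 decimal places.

Let the stationary distribution be π with π = πP and π_1 + π_2 + π_3 + π_4 = 1.
π_1 = 0.3·π_1 + 0.05·π_2 + 0.3·π_3 + 0.2·π_4
π_2 = 0.25·π_1 + 0.4·π_2 + 0.25·π_3 + 0.2·π_4
π_3 = 0.25·π_1 + 0.35·π_2 + 0.25·π_3 + 0.25·π_4
Solving with the normalization constraint gives π = (0.2064, 0.2803, 0.2780, 0.2353).
So the stationary probability of state V is 0.2353.

0.2353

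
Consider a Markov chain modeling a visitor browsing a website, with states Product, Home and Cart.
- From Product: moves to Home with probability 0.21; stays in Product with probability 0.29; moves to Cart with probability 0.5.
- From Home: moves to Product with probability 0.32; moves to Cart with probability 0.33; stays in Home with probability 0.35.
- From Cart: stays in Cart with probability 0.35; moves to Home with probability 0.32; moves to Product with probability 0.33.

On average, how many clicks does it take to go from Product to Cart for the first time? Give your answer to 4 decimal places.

Let t(s) be the expected number of clicks to first reach Cart from state s, with t(Cart) = 0. Conditioning on the first click:
t(Product) = 1 + 0.29·t(Product) + 0.21·t(Home)
t(Home) = 1 + 0.32·t(Product) + 0.35·t(Home)
Solving: t(Product) = 2.1811, t(Home) = 2.6122.
Expected clicks from Product to Cart: 2.1811.

2.1811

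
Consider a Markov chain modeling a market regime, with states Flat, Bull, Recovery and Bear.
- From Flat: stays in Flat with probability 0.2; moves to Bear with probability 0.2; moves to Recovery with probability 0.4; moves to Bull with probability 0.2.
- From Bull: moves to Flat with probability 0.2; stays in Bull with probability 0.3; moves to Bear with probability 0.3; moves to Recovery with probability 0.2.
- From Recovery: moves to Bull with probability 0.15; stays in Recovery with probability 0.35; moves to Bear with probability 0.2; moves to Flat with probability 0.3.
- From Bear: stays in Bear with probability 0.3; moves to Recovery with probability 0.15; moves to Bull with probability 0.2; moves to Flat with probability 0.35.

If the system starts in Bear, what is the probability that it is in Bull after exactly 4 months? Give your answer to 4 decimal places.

Propagate the distribution vector 4 months from Bear.
After 0 months: (0.0000, 0.0000, 0.0000, 1.0000)
After 1 month: (0.3500, 0.2000, 0.1500, 0.3000)
After 2 months: (0.2600, 0.2125, 0.2775, 0.2500)
After 3 months: (0.2653, 0.2074, 0.2811, 0.2463)
After 4 months: (0.2651, 0.2067, 0.2829, 0.2454)
P(in Bull after 4 months) = 0.2067

0.2067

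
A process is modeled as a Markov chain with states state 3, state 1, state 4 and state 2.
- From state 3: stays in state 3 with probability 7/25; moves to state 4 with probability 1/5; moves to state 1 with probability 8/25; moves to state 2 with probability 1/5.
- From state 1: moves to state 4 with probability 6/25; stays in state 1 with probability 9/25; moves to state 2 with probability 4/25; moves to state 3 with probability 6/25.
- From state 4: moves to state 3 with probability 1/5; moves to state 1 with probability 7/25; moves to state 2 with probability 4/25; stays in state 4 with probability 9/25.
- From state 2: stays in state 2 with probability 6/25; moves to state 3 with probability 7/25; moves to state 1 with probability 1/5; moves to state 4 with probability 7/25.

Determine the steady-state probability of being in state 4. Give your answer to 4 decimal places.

0.2699

Let the stationary distribution be π with π = πP and π_1 + π_2 + π_3 + π_4 = 1.
π_1 = 0.28·π_1 + 0.24·π_2 + 0.2·π_3 + 0.28·π_4
π_2 = 0.32·π_1 + 0.36·π_2 + 0.28·π_3 + 0.2·π_4
π_3 = 0.2·π_1 + 0.24·π_2 + 0.36·π_3 + 0.28·π_4
Solving with the normalization constraint gives π = (0.2464, 0.2990, 0.2699, 0.1846).
So the stationary probability of state 4 is 0.2699.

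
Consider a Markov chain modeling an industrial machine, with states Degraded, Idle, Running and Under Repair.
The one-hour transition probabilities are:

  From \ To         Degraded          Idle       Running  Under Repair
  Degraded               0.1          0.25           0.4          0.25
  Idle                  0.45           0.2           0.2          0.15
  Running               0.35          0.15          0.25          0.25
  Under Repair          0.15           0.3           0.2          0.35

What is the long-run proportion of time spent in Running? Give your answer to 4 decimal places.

Let the stationary distribution be π with π = πP and π_1 + π_2 + π_3 + π_4 = 1.
π_1 = 0.1·π_1 + 0.45·π_2 + 0.35·π_3 + 0.15·π_4
π_2 = 0.25·π_1 + 0.2·π_2 + 0.15·π_3 + 0.3·π_4
π_3 = 0.4·π_1 + 0.2·π_2 + 0.25·π_3 + 0.2·π_4
Solving with the normalization constraint gives π = (0.2575, 0.2249, 0.2647, 0.2528).
So the stationary probability of Running is 0.2647.

0.2647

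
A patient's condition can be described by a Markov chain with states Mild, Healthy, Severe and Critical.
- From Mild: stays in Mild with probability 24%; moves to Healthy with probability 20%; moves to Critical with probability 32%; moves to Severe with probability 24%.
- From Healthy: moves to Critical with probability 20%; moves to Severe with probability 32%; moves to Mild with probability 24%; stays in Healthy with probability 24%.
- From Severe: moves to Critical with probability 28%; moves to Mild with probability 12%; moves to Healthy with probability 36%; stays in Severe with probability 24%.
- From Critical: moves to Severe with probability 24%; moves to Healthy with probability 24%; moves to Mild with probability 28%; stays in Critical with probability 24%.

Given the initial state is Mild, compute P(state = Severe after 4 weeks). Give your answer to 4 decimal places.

Propagate the distribution vector 4 weeks from Mild.
After 0 weeks: (1.0000, 0.0000, 0.0000, 0.0000)
After 1 week: (0.2400, 0.2000, 0.2400, 0.3200)
After 2 weeks: (0.2240, 0.2592, 0.2560, 0.2608)
After 3 weeks: (0.2197, 0.2618, 0.2607, 0.2578)
After 4 weeks: (0.2190, 0.2625, 0.2609, 0.2575)
P(in Severe after 4 weeks) = 0.2609

0.2609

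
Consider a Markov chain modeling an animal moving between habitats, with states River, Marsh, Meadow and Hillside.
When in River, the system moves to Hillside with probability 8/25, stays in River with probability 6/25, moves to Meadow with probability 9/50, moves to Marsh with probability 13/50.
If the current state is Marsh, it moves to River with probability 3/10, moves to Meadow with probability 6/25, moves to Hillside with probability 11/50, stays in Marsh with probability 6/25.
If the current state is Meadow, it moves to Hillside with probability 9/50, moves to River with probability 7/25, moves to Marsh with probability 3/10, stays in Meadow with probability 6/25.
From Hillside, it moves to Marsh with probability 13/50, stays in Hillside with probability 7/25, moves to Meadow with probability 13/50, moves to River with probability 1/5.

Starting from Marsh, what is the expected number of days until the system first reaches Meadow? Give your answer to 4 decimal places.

4.3529

Let t(s) be the expected number of days to first reach Meadow from state s, with t(Meadow) = 0. Conditioning on the first day:
t(River) = 1 + 0.24·t(River) + 0.26·t(Marsh) + 0.32·t(Hillside)
t(Marsh) = 1 + 0.3·t(River) + 0.24·t(Marsh) + 0.22·t(Hillside)
t(Hillside) = 1 + 0.2·t(River) + 0.26·t(Marsh) + 0.28·t(Hillside)
Solving: t(River) = 4.5882, t(Marsh) = 4.3529, t(Hillside) = 4.2353.
Expected days from Marsh to Meadow: 4.3529.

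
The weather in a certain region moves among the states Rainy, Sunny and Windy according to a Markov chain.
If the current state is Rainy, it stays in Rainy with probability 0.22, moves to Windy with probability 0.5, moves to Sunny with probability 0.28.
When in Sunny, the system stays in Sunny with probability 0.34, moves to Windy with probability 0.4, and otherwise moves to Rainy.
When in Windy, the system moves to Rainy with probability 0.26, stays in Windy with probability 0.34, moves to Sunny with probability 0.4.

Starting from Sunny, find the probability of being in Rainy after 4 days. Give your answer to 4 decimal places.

Propagate the distribution vector 4 days from Sunny.
After 0 days: (0.0000, 1.0000, 0.0000)
After 1 day: (0.2600, 0.3400, 0.4000)
After 2 days: (0.2496, 0.3484, 0.4020)
After 3 days: (0.2500, 0.3491, 0.4008)
After 4 days: (0.2500, 0.3490, 0.4010)
P(in Rainy after 4 days) = 0.2500

0.2500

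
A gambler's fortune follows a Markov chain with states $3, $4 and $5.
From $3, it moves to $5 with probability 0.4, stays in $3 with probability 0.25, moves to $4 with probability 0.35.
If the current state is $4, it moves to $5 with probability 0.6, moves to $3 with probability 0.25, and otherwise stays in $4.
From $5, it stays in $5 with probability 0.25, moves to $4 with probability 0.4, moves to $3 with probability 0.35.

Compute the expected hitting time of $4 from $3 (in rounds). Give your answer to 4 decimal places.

Let t(s) be the expected number of rounds to first reach $4 from state s, with t($4) = 0. Conditioning on the first round:
t($3) = 1 + 0.25·t($3) + 0.4·t($5)
t($5) = 1 + 0.35·t($3) + 0.25·t($5)
Solving: t($3) = 2.7219, t($5) = 2.6036.
Expected rounds from $3 to $4: 2.7219.

2.7219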